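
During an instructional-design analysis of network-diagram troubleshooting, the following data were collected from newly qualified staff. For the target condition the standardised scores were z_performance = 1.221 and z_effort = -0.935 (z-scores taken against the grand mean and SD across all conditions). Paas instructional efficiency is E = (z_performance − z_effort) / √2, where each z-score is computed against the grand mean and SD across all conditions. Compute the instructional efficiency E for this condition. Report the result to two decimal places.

1.52

z_P − z_E = 1.221 − (-0.935) = 2.1560.
E = 2.1560 / √2 = 2.1560 / 1.41421 = 1.5245 ≈ 1.52.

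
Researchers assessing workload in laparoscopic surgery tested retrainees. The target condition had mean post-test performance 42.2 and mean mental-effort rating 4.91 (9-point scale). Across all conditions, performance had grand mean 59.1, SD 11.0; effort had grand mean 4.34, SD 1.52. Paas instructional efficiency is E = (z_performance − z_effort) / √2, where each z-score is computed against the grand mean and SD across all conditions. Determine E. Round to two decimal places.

z_performance = (42.2 − 59.1) / 11.0 = -16.9000 / 11.0 = -1.5364.
z_effort = (4.91 − 4.34) / 1.52 = 0.5700 / 1.52 = 0.3750.
z_P − z_E = -1.5364 − 0.3750 = -1.9114.
E = -1.9114 / √2 = -1.9114 / 1.41421 = -1.3516 ≈ -1.35.

-1.35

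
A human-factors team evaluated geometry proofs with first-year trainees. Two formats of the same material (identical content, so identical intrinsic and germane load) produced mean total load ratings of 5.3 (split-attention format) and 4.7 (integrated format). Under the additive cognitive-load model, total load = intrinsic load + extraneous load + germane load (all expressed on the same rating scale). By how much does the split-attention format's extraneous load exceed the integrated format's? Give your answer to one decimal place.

Intrinsic and germane load are equal across formats, so the difference in total load equals the difference in extraneous load.
Extraneous-load difference = 5.3 − 4.7 = 0.6.

0.6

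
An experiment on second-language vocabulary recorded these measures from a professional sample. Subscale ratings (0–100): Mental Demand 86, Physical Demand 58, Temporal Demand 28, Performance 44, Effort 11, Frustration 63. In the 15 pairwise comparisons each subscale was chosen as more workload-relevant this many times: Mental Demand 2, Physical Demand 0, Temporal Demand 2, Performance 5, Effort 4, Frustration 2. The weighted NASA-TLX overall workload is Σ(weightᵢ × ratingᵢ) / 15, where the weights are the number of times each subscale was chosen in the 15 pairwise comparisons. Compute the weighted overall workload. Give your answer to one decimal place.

The tallies are the weights (they sum to 15).
Weighted sum = 2·86 + 0·58 + 2·28 + 5·44 + 4·11 + 2·63
            = 172 + 0 + 56 + 220 + 44 + 126 = 618.
Overall workload = 618 / 15 = 41.2000 ≈ 41.2.

41.2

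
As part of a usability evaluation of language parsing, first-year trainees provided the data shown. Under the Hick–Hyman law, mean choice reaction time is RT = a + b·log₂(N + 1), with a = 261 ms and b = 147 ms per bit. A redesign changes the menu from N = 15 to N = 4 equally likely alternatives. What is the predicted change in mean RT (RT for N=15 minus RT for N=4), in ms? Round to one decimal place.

RT(15) = 261 + 147·log₂(16) = 261 + 147·4.0000 = 849.0000 ms.
RT(4) = 261 + 147·log₂(5) = 261 + 147·2.3219 = 602.3193 ms.
Difference = 849.0000 − 602.3193 = 246.6807 ≈ 246.7 ms.

246.7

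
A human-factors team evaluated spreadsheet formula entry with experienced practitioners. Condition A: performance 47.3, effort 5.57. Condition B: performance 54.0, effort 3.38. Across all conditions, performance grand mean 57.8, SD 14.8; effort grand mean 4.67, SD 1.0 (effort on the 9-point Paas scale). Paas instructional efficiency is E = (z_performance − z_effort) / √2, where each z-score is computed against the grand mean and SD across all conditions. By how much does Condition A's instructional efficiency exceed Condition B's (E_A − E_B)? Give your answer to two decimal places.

Condition A: z_P = (47.3 − 57.8)/14.8 = -0.7095; z_E = (5.57 − 4.67)/1.0 = 0.9000; E_A = (-0.7095 − 0.9000)/√2 = -1.1381.
Condition B: z_P = (54.0 − 57.8)/14.8 = -0.2568; z_E = (3.38 − 4.67)/1.0 = -1.2900; E_B = (-0.2568 − (-1.2900))/√2 = 0.7306.
E_A − E_B = -1.1381 − 0.7306 = -1.8687 ≈ -1.87.

-1.87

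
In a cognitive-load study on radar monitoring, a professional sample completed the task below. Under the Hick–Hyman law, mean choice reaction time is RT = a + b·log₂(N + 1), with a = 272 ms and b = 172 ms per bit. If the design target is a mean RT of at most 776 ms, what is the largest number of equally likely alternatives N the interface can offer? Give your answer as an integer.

Set 272 + 172·log₂(N + 1) ≤ 776.
log₂(N + 1) ≤ (776 − 272) / 172 = 2.9302.
N + 1 ≤ 2^2.9302 = 7.6222.
N ≤ 6.6222, so the largest integer N is 6.

6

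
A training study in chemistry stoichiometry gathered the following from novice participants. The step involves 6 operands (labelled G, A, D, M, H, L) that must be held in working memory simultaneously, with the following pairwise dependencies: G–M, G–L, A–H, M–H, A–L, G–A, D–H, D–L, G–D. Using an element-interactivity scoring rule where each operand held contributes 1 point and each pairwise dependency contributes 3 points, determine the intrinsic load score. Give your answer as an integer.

33

Count of operands held simultaneously: 6.
Count of pairwise dependencies listed: 9.
Element contribution: 6 × 1 = 6.
Interaction contribution: 9 × 3 = 27.
Intrinsic load = 6 + 27 = 33.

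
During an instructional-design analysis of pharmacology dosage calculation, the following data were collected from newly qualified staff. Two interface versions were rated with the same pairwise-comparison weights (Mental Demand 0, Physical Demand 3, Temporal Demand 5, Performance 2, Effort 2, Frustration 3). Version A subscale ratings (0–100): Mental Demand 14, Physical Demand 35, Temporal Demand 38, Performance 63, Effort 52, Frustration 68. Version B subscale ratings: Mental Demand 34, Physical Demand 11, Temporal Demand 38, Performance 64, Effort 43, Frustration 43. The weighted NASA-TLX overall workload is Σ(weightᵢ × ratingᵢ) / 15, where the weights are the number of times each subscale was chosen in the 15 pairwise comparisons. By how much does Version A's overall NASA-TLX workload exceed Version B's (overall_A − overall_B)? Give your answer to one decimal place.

10.9

Version A weighted sum = 0·14 + 3·35 + 5·38 + 2·63 + 2·52 + 3·68 = 0 + 105 + 190 + 126 + 104 + 204 = 729; overall_A = 729/15 = 48.6000.
Version B weighted sum = 0·34 + 3·11 + 5·38 + 2·64 + 2·43 + 3·43 = 0 + 33 + 190 + 128 + 86 + 129 = 566; overall_B = 566/15 = 37.7333.
Difference = 48.6000 − 37.7333 = 10.8667 ≈ 10.9.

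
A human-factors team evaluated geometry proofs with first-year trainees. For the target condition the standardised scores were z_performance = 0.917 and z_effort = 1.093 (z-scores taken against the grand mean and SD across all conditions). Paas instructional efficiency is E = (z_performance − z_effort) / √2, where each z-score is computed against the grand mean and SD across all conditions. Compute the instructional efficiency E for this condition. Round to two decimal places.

z_P − z_E = 0.917 − 1.093 = -0.1760.
E = -0.1760 / √2 = -0.1760 / 1.41421 = -0.1245 ≈ -0.12.

-0.12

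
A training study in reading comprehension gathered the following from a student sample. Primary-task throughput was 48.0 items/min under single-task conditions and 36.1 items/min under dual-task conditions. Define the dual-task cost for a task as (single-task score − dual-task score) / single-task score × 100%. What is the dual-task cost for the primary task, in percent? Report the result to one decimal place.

Cost = (48.0 − 36.1) / 48.0 × 100%
     = 11.9000 / 48.0 × 100% = 24.7917%.
≈ 24.8%.

24.8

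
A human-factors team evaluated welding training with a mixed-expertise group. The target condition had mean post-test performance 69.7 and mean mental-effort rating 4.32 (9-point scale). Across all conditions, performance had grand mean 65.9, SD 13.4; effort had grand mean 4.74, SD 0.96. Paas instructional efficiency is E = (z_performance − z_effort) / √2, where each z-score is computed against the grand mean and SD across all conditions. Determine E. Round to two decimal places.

z_performance = (69.7 − 65.9) / 13.4 = 3.8000 / 13.4 = 0.2836.
z_effort = (4.32 − 4.74) / 0.96 = -0.4200 / 0.96 = -0.4375.
z_P − z_E = 0.2836 − (-0.4375) = 0.7211.
E = 0.7211 / √2 = 0.7211 / 1.41421 = 0.5099 ≈ 0.51.

0.51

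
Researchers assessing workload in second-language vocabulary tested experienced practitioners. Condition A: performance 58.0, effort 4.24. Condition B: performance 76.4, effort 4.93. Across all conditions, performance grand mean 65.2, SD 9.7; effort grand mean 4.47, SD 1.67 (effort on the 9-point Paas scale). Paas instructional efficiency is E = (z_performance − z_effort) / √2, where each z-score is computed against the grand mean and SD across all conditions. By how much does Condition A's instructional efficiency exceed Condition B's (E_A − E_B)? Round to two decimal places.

Condition A: z_P = (58.0 − 65.2)/9.7 = -0.7423; z_E = (4.24 − 4.47)/1.67 = -0.1377; E_A = (-0.7423 − (-0.1377))/√2 = -0.4275.
Condition B: z_P = (76.4 − 65.2)/9.7 = 1.1546; z_E = (4.93 − 4.47)/1.67 = 0.2754; E_B = (1.1546 − 0.2754)/√2 = 0.6217.
E_A − E_B = -0.4275 − 0.6217 = -1.0492 ≈ -1.05.

-1.05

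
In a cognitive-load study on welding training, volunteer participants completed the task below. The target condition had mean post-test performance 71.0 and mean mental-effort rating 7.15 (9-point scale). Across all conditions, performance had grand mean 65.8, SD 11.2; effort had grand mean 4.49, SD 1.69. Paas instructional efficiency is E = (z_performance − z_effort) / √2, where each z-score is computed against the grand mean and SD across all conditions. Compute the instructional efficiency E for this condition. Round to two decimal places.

-0.78

z_performance = (71.0 − 65.8) / 11.2 = 5.2000 / 11.2 = 0.4643.
z_effort = (7.15 − 4.49) / 1.69 = 2.6600 / 1.69 = 1.5740.
z_P − z_E = 0.4643 − 1.5740 = -1.1097.
E = -1.1097 / √2 = -1.1097 / 1.41421 = -0.7847 ≈ -0.78.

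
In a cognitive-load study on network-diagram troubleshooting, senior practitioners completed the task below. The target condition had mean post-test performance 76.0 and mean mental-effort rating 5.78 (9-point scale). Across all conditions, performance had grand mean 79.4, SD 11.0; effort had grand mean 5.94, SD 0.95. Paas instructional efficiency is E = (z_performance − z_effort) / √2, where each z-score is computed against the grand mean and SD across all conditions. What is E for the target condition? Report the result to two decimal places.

z_performance = (76.0 − 79.4) / 11.0 = -3.4000 / 11.0 = -0.3091.
z_effort = (5.78 − 5.94) / 0.95 = -0.1600 / 0.95 = -0.1684.
z_P − z_E = -0.3091 − (-0.1684) = -0.1407.
E = -0.1407 / √2 = -0.1407 / 1.41421 = -0.0995 ≈ -0.10.

-0.10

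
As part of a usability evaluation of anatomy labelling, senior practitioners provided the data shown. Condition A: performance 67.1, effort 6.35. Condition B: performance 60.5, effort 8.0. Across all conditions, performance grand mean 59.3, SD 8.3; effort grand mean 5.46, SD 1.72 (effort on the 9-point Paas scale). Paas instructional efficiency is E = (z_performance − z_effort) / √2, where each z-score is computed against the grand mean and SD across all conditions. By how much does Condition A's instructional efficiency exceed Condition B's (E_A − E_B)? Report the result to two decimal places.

Condition A: z_P = (67.1 − 59.3)/8.3 = 0.9398; z_E = (6.35 − 5.46)/1.72 = 0.5174; E_A = (0.9398 − 0.5174)/√2 = 0.2987.
Condition B: z_P = (60.5 − 59.3)/8.3 = 0.1446; z_E = (8.0 − 5.46)/1.72 = 1.4767; E_B = (0.1446 − 1.4767)/√2 = -0.9419.
E_A − E_B = 0.2987 − (-0.9419) = 1.2406 ≈ 1.24.

1.24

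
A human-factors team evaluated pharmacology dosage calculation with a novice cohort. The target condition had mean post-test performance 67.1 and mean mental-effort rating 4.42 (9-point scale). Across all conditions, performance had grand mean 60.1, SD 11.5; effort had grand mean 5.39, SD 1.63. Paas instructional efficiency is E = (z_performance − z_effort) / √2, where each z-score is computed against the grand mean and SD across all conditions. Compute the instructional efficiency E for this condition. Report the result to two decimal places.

z_performance = (67.1 − 60.1) / 11.5 = 7.0000 / 11.5 = 0.6087.
z_effort = (4.42 − 5.39) / 1.63 = -0.9700 / 1.63 = -0.5951.
z_P − z_E = 0.6087 − (-0.5951) = 1.2038.
E = 1.2038 / √2 = 1.2038 / 1.41421 = 0.8512 ≈ 0.85.

0.85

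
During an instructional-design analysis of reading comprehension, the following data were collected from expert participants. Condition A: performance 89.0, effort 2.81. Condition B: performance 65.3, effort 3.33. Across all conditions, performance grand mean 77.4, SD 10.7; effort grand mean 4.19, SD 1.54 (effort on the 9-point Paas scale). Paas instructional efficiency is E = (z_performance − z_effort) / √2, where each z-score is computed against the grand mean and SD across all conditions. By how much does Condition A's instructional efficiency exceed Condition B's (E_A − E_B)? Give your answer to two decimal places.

Condition A: z_P = (89.0 − 77.4)/10.7 = 1.0841; z_E = (2.81 − 4.19)/1.54 = -0.8961; E_A = (1.0841 − (-0.8961))/√2 = 1.4002.
Condition B: z_P = (65.3 − 77.4)/10.7 = -1.1308; z_E = (3.33 − 4.19)/1.54 = -0.5584; E_B = (-1.1308 − (-0.5584))/√2 = -0.4047.
E_A − E_B = 1.4002 − (-0.4047) = 1.8049 ≈ 1.80.

1.80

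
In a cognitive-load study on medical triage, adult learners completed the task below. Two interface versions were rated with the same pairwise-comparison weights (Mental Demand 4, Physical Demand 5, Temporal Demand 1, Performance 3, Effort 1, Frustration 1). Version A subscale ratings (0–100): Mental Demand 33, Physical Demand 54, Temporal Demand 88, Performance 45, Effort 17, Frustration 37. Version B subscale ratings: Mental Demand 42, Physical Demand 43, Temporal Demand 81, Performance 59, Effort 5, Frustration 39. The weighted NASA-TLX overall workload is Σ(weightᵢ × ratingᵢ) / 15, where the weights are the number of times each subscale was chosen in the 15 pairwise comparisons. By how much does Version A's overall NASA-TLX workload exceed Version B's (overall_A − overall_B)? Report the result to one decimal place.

Version A weighted sum = 4·33 + 5·54 + 1·88 + 3·45 + 1·17 + 1·37 = 132 + 270 + 88 + 135 + 17 + 37 = 679; overall_A = 679/15 = 45.2667.
Version B weighted sum = 4·42 + 5·43 + 1·81 + 3·59 + 1·5 + 1·39 = 168 + 215 + 81 + 177 + 5 + 39 = 685; overall_B = 685/15 = 45.6667.
Difference = 45.2667 − 45.6667 = -0.4000 ≈ -0.4.

-0.4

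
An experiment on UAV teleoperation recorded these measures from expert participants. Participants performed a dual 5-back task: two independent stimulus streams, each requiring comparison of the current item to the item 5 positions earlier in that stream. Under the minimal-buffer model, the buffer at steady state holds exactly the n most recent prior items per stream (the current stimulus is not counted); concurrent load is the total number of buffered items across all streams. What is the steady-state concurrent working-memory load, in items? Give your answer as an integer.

Each stream's buffer holds its 5 most recent prior items.
Two independent streams: 2 × 5 = 10 buffered items at steady state.

10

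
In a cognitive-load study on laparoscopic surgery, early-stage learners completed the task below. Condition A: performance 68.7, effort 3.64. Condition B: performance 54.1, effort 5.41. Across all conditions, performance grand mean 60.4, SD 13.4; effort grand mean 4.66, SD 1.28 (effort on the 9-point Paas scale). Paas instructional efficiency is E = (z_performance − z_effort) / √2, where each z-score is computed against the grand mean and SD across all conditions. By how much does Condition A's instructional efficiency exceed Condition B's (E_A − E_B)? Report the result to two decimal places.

1.75

Condition A: z_P = (68.7 − 60.4)/13.4 = 0.6194; z_E = (3.64 − 4.66)/1.28 = -0.7969; E_A = (0.6194 − (-0.7969))/√2 = 1.0015.
Condition B: z_P = (54.1 − 60.4)/13.4 = -0.4701; z_E = (5.41 − 4.66)/1.28 = 0.5859; E_B = (-0.4701 − 0.5859)/√2 = -0.7467.
E_A − E_B = 1.0015 − (-0.7467) = 1.7482 ≈ 1.75.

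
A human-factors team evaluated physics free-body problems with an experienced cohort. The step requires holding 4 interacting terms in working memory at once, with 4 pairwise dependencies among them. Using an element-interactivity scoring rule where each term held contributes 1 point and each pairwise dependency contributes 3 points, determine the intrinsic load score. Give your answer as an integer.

16

Element contribution: 4 × 1 = 4.
Interaction contribution: 4 × 3 = 12.
Intrinsic load = 4 + 12 = 16.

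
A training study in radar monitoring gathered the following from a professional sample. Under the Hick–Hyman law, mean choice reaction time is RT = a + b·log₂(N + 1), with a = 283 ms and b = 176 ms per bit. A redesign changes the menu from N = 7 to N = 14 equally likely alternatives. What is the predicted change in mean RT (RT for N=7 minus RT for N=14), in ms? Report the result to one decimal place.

-159.6

RT(7) = 283 + 176·log₂(8) = 283 + 176·3.0000 = 811.0000 ms.
RT(14) = 283 + 176·log₂(15) = 283 + 176·3.9069 = 970.6144 ms.
Difference = 811.0000 − 970.6144 = -159.6144 ≈ -159.6 ms.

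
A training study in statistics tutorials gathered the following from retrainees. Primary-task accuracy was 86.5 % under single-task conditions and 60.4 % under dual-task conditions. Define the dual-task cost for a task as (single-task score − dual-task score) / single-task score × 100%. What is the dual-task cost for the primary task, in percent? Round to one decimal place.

30.2

Cost = (86.5 − 60.4) / 86.5 × 100%
     = 26.1000 / 86.5 × 100% = 30.1734%.
≈ 30.2%.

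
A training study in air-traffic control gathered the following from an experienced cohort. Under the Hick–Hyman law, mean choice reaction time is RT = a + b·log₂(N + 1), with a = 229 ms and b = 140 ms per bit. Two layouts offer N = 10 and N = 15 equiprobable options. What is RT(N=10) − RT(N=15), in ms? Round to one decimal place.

-75.7

RT(10) = 229 + 140·log₂(11) = 229 + 140·3.4594 = 713.3160 ms.
RT(15) = 229 + 140·log₂(16) = 229 + 140·4.0000 = 789.0000 ms.
Difference = 713.3160 − 789.0000 = -75.6840 ≈ -75.7 ms.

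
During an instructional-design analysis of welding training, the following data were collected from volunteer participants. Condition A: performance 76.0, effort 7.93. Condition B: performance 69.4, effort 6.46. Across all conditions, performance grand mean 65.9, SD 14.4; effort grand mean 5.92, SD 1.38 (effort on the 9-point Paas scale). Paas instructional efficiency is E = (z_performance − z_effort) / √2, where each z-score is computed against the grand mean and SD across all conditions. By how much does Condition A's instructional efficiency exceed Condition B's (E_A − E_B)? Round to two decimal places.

-0.43

Condition A: z_P = (76.0 − 65.9)/14.4 = 0.7014; z_E = (7.93 − 5.92)/1.38 = 1.4565; E_A = (0.7014 − 1.4565)/√2 = -0.5339.
Condition B: z_P = (69.4 − 65.9)/14.4 = 0.2431; z_E = (6.46 − 5.92)/1.38 = 0.3913; E_B = (0.2431 − 0.3913)/√2 = -0.1048.
E_A − E_B = -0.5339 − (-0.1048) = -0.4291 ≈ -0.43.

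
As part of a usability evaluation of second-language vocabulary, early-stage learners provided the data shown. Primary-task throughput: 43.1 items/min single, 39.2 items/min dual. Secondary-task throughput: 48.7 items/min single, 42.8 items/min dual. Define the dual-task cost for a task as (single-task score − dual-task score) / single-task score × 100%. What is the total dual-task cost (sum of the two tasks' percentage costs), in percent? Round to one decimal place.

Primary cost = (43.1 − 39.2) / 43.1 × 100% = 9.0487%.
Secondary cost = (48.7 − 42.8) / 48.7 × 100% = 12.1150%.
Total = 9.0487% + 12.1150% = 21.1637% ≈ 21.2%.

21.2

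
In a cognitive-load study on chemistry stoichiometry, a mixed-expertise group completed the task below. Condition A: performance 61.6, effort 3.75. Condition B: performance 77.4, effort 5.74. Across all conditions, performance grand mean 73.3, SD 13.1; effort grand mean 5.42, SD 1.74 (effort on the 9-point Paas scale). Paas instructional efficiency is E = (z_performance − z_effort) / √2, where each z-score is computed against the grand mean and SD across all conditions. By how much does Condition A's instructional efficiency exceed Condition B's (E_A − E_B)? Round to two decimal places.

-0.04

Condition A: z_P = (61.6 − 73.3)/13.1 = -0.8931; z_E = (3.75 − 5.42)/1.74 = -0.9598; E_A = (-0.8931 − (-0.9598))/√2 = 0.0472.
Condition B: z_P = (77.4 − 73.3)/13.1 = 0.3130; z_E = (5.74 − 5.42)/1.74 = 0.1839; E_B = (0.3130 − 0.1839)/√2 = 0.0913.
E_A − E_B = 0.0472 − 0.0913 = -0.0441 ≈ -0.04.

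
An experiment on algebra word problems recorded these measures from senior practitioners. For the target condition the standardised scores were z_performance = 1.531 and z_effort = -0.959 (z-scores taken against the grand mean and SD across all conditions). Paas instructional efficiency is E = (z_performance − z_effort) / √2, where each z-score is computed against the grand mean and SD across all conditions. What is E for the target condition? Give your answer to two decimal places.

1.76

z_P − z_E = 1.531 − (-0.959) = 2.4900.
E = 2.4900 / √2 = 2.4900 / 1.41421 = 1.7607 ≈ 1.76.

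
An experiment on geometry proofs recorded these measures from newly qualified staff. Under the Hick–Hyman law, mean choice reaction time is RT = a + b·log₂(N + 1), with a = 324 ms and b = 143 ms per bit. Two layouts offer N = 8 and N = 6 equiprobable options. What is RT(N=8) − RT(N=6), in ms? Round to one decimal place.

RT(8) = 324 + 143·log₂(9) = 324 + 143·3.1699 = 777.2957 ms.
RT(6) = 324 + 143·log₂(7) = 324 + 143·2.8074 = 725.4582 ms.
Difference = 777.2957 − 725.4582 = 51.8375 ≈ 51.8 ms.

51.8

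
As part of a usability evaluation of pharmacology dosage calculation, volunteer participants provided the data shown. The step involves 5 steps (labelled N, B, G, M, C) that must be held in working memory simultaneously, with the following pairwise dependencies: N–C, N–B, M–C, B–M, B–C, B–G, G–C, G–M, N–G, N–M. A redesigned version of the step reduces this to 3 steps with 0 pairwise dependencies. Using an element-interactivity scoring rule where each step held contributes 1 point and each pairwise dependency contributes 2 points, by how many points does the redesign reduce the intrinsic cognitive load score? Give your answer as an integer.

22

Original: 5 × 1 + 10 × 2 = 5 + 20 = 25.
Redesigned: 3 × 1 + 0 × 2 = 3 + 0 = 3.
Reduction = 25 − 3 = 22.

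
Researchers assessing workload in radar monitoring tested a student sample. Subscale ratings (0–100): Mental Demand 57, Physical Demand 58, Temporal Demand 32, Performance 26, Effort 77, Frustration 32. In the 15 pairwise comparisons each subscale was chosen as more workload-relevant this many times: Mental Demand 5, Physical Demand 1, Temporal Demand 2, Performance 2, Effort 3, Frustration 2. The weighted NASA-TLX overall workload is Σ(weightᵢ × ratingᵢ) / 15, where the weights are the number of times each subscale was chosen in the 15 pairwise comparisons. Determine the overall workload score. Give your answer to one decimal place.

The tallies are the weights (they sum to 15).
Weighted sum = 5·57 + 1·58 + 2·32 + 2·26 + 3·77 + 2·32
            = 285 + 58 + 64 + 52 + 231 + 64 = 754.
Overall workload = 754 / 15 = 50.2667 ≈ 50.3.

50.3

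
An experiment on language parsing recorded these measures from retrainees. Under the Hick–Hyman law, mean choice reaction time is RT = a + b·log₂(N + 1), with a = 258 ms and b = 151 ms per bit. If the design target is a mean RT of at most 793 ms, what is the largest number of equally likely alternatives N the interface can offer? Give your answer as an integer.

Set 258 + 151·log₂(N + 1) ≤ 793.
log₂(N + 1) ≤ (793 − 258) / 151 = 3.5430.
N + 1 ≤ 2^3.5430 = 11.6560.
N ≤ 10.6560, so the largest integer N is 10.

10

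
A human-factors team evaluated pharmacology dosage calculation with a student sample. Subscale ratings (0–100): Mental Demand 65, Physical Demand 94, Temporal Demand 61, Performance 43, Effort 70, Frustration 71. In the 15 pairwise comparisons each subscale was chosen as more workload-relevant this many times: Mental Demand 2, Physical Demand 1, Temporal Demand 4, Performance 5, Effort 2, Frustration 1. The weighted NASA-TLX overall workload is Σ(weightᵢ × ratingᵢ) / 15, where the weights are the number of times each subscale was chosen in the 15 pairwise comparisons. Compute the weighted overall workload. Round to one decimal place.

59.6

The tallies are the weights (they sum to 15).
Weighted sum = 2·65 + 1·94 + 4·61 + 5·43 + 2·70 + 1·71
            = 130 + 94 + 244 + 215 + 140 + 71 = 894.
Overall workload = 894 / 15 = 59.6000 ≈ 59.6.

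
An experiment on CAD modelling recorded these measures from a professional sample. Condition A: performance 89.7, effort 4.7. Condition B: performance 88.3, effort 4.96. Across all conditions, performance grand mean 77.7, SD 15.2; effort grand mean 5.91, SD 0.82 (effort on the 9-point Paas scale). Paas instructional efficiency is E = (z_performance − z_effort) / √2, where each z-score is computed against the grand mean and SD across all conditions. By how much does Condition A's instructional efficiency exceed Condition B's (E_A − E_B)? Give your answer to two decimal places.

Condition A: z_P = (89.7 − 77.7)/15.2 = 0.7895; z_E = (4.7 − 5.91)/0.82 = -1.4756; E_A = (0.7895 − (-1.4756))/√2 = 1.6017.
Condition B: z_P = (88.3 − 77.7)/15.2 = 0.6974; z_E = (4.96 − 5.91)/0.82 = -1.1585; E_B = (0.6974 − (-1.1585))/√2 = 1.3123.
E_A − E_B = 1.6017 − 1.3123 = 0.2894 ≈ 0.29.

0.29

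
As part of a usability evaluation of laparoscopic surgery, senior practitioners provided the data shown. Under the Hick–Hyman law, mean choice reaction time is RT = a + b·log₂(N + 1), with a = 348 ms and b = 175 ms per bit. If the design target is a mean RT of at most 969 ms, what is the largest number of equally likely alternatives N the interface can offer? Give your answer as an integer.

10

Set 348 + 175·log₂(N + 1) ≤ 969.
log₂(N + 1) ≤ (969 − 348) / 175 = 3.5486.
N + 1 ≤ 2^3.5486 = 11.7013.
N ≤ 10.7013, so the largest integer N is 10.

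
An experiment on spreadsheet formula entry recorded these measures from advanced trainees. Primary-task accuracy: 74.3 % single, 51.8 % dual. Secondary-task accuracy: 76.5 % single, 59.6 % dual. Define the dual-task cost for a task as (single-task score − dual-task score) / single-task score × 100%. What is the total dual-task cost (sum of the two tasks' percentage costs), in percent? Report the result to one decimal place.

Primary cost = (74.3 − 51.8) / 74.3 × 100% = 30.2826%.
Secondary cost = (76.5 − 59.6) / 76.5 × 100% = 22.0915%.
Total = 30.2826% + 22.0915% = 52.3741% ≈ 52.4%.

52.4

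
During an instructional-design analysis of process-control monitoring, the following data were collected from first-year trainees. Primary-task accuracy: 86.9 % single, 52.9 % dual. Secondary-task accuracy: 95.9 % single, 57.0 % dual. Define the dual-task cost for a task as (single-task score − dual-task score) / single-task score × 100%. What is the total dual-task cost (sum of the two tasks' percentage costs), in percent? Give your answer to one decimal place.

Primary cost = (86.9 − 52.9) / 86.9 × 100% = 39.1254%.
Secondary cost = (95.9 − 57.0) / 95.9 × 100% = 40.5631%.
Total = 39.1254% + 40.5631% = 79.6885% ≈ 79.7%.

79.7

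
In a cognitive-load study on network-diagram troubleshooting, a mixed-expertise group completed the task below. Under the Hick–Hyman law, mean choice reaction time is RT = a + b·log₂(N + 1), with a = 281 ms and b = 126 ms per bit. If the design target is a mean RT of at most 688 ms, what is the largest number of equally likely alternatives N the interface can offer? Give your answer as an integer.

8

Set 281 + 126·log₂(N + 1) ≤ 688.
log₂(N + 1) ≤ (688 − 281) / 126 = 3.2302.
N + 1 ≤ 2^3.2302 = 9.3840.
N ≤ 8.3840, so the largest integer N is 8.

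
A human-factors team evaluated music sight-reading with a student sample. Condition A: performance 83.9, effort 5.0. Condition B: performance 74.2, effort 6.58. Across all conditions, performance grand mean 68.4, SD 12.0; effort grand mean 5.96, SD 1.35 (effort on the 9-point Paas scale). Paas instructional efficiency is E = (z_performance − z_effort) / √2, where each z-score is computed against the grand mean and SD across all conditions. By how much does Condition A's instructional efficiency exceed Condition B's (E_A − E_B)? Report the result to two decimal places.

Condition A: z_P = (83.9 − 68.4)/12.0 = 1.2917; z_E = (5.0 − 5.96)/1.35 = -0.7111; E_A = (1.2917 − (-0.7111))/√2 = 1.4162.
Condition B: z_P = (74.2 − 68.4)/12.0 = 0.4833; z_E = (6.58 − 5.96)/1.35 = 0.4593; E_B = (0.4833 − 0.4593)/√2 = 0.0170.
E_A − E_B = 1.4162 − 0.0170 = 1.3992 ≈ 1.40.

1.40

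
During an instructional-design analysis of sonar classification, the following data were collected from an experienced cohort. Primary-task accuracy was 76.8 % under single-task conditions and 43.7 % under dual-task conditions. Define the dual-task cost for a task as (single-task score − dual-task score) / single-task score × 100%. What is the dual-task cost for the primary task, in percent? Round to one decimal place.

43.1

Cost = (76.8 − 43.7) / 76.8 × 100%
     = 33.1000 / 76.8 × 100% = 43.0990%.
≈ 43.1%.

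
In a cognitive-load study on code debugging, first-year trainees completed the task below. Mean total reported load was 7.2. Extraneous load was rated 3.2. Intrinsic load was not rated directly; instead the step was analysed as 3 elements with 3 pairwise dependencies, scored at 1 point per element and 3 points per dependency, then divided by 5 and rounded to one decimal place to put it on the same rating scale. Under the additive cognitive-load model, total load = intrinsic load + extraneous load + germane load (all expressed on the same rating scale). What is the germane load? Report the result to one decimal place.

Intrinsic (element-interactivity): (3 × 1 + 3 × 3) / 5 = 12 / 5 = 2.4000 → 2.4.
germane load = total − intrinsic − extraneous
             = 7.2 − 2.4 − 3.2 = 1.6.

1.6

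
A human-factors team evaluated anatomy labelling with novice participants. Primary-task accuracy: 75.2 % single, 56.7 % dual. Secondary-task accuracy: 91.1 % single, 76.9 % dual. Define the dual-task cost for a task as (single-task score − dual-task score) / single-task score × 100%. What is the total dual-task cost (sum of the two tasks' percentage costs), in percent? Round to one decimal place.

40.2

Primary cost = (75.2 − 56.7) / 75.2 × 100% = 24.6011%.
Secondary cost = (91.1 − 76.9) / 91.1 × 100% = 15.5873%.
Total = 24.6011% + 15.5873% = 40.1884% ≈ 40.2%.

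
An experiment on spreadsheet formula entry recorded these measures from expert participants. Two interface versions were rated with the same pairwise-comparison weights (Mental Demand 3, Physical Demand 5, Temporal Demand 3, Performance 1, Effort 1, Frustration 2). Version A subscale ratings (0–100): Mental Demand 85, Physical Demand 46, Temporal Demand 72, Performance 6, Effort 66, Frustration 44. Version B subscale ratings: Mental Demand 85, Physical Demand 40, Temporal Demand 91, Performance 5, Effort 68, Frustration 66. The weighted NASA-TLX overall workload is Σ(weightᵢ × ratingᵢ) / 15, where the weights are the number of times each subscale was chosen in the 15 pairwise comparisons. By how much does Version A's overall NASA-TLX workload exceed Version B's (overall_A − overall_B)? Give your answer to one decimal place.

Version A weighted sum = 3·85 + 5·46 + 3·72 + 1·6 + 1·66 + 2·44 = 255 + 230 + 216 + 6 + 66 + 88 = 861; overall_A = 861/15 = 57.4000.
Version B weighted sum = 3·85 + 5·40 + 3·91 + 1·5 + 1·68 + 2·66 = 255 + 200 + 273 + 5 + 68 + 132 = 933; overall_B = 933/15 = 62.2000.
Difference = 57.4000 − 62.2000 = -4.8000 ≈ -4.8.

-4.8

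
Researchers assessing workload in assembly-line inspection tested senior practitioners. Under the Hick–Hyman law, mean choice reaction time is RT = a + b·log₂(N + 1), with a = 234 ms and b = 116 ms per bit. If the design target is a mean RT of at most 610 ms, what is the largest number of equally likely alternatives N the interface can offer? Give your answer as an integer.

Set 234 + 116·log₂(N + 1) ≤ 610.
log₂(N + 1) ≤ (610 − 234) / 116 = 3.2414.
N + 1 ≤ 2^3.2414 = 9.4571.
N ≤ 8.4571, so the largest integer N is 8.

8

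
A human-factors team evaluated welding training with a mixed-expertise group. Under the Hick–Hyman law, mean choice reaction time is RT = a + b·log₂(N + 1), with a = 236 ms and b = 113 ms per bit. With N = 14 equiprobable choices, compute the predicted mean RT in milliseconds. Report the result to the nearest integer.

677

log₂(14 + 1) = log₂(15) = 3.9069.
RT = 236 + 113 × 3.9069 = 236 + 441.4797 = 677.4797 ms.
≈ 677 ms.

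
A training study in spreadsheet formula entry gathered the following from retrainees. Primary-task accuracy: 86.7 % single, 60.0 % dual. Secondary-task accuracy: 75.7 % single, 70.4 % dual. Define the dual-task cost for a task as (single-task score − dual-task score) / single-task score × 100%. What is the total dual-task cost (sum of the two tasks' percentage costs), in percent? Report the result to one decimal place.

Primary cost = (86.7 − 60.0) / 86.7 × 100% = 30.7958%.
Secondary cost = (75.7 − 70.4) / 75.7 × 100% = 7.0013%.
Total = 30.7958% + 7.0013% = 37.7971% ≈ 37.8%.

37.8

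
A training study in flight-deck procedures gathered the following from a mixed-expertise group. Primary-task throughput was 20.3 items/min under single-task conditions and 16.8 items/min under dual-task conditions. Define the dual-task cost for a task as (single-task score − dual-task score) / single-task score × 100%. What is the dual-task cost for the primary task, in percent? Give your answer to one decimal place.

Cost = (20.3 − 16.8) / 20.3 × 100%
     = 3.5000 / 20.3 × 100% = 17.2414%.
≈ 17.2%.

17.2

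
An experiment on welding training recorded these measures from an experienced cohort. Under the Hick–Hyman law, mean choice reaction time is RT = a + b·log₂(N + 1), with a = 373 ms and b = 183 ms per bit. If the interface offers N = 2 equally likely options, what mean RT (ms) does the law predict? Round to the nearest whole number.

log₂(2 + 1) = log₂(3) = 1.5850.
RT = 373 + 183 × 1.5850 = 373 + 290.0550 = 663.0550 ms.
≈ 663 ms.

663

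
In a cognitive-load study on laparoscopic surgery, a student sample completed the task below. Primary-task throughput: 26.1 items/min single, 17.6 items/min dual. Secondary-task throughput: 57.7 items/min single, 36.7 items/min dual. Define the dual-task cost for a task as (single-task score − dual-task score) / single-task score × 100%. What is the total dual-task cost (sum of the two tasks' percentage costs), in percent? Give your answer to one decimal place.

Primary cost = (26.1 − 17.6) / 26.1 × 100% = 32.5670%.
Secondary cost = (57.7 − 36.7) / 57.7 × 100% = 36.3951%.
Total = 32.5670% + 36.3951% = 68.9621% ≈ 69.0%.

69.0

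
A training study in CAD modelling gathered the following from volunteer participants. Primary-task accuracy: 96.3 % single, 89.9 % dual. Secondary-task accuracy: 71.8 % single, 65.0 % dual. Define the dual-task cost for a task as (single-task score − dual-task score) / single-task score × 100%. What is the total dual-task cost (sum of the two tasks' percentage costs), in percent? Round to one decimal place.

Primary cost = (96.3 − 89.9) / 96.3 × 100% = 6.6459%.
Secondary cost = (71.8 − 65.0) / 71.8 × 100% = 9.4708%.
Total = 6.6459% + 9.4708% = 16.1167% ≈ 16.1%.

16.1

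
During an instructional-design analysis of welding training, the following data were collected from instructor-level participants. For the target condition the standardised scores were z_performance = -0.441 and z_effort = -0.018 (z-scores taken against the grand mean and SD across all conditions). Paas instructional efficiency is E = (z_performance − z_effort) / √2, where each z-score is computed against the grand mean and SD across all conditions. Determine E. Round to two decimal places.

z_P − z_E = -0.441 − (-0.018) = -0.4230.
E = -0.4230 / √2 = -0.4230 / 1.41421 = -0.2991 ≈ -0.30.

-0.30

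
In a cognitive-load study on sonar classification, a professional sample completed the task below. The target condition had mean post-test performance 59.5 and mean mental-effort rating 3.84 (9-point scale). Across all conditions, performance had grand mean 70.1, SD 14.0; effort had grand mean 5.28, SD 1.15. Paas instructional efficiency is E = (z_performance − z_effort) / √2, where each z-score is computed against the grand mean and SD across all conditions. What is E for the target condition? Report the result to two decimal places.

z_performance = (59.5 − 70.1) / 14.0 = -10.6000 / 14.0 = -0.7571.
z_effort = (3.84 − 5.28) / 1.15 = -1.4400 / 1.15 = -1.2522.
z_P − z_E = -0.7571 − (-1.2522) = 0.4951.
E = 0.4951 / √2 = 0.4951 / 1.41421 = 0.3501 ≈ 0.35.

0.35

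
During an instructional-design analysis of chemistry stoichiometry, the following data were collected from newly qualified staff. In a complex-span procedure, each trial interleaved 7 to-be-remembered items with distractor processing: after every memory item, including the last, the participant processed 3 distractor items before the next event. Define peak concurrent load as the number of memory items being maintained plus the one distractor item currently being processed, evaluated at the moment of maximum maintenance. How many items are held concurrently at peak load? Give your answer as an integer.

Maintenance is greatest during the distractor(s) after memory item 7: all 7 memory items are being held.
One distractor item is concurrently being processed.
Peak concurrent load = 7 + 1 = 8 items.

8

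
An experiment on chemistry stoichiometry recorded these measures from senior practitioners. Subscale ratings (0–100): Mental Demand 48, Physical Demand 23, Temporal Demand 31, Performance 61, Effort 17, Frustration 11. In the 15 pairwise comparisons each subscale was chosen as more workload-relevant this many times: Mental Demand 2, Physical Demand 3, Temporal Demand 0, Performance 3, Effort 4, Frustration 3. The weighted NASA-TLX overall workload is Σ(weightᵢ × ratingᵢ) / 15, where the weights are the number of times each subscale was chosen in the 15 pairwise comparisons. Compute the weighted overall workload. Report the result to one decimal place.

The tallies are the weights (they sum to 15).
Weighted sum = 2·48 + 3·23 + 0·31 + 3·61 + 4·17 + 3·11
            = 96 + 69 + 0 + 183 + 68 + 33 = 449.
Overall workload = 449 / 15 = 29.9333 ≈ 29.9.

29.9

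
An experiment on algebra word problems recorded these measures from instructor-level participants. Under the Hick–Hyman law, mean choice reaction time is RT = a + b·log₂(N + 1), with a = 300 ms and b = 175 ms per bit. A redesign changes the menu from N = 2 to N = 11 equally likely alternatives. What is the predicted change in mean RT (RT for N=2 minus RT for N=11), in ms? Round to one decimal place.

RT(2) = 300 + 175·log₂(3) = 300 + 175·1.5850 = 577.3750 ms.
RT(11) = 300 + 175·log₂(12) = 300 + 175·3.5850 = 927.3750 ms.
Difference = 577.3750 − 927.3750 = -350.0000 ≈ -350.0 ms.

-350.0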